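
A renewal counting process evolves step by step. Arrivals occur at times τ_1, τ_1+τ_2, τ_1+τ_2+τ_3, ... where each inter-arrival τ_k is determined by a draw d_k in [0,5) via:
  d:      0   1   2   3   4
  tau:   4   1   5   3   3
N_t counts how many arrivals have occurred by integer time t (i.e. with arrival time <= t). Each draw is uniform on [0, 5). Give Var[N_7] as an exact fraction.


Inter-arrival values over d=0..4: [4, 1, 5, 3, 3]
Each d has probability 1/5, so the pmf of τ is: f(1) = 1/5, f(3) = 2/5, f(4) = 1/5, f(5) = 1/5
Let p_n(j) = P(N_n = j), with p_0 = [1]. Condition on τ_1: p_n(0) = P(τ > n), and for j >= 1, p_n(j) = Σ_{k<=n} f(k)·p_{n−k}(j−1)
p_1 = [4/5, 1/5]  (j = 0..1)
p_2 = [4/5, 4/25, 1/25]  (j = 0..2)
p_3 = [2/5, 14/25, 4/125, 1/125]  (j = 0..3)
p_4 = [1/5, 3/5, 24/125, 4/625, 1/625]  (j = 0..4)
p_5 = [0, 18/25, 28/125, 34/625, 4/3125, 1/3125]  (j = 0..5)
p_6 = [0, 12/25, 11/25, 41/625, 44/3125, 4/15625, 1/15625]  (j = 0..6)
p_7 = [0, 8/25, 12/25, 112/625, 54/3125, 54/15625, 4/78125, 1/78125]  (j = 0..7)
E[N_7] = Σ j·p_7(j) = 148781/78125;  E[N_7²] = Σ j²·p_7(j) = 329543/78125
Var[N_7] = 329543/78125 − (148781/78125)² = 3609760914/6103515625

3609760914/6103515625


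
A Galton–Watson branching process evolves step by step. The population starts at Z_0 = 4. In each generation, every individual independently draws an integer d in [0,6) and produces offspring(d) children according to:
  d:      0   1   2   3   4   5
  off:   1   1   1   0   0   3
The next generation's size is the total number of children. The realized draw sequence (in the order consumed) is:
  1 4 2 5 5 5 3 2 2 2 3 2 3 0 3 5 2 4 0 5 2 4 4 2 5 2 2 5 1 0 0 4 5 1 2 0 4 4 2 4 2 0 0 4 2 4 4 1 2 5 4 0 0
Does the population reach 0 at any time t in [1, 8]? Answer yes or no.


no

gen 0: Z_0=4, draws=[1, 4, 2, 5], offspring=[1, 0, 1, 3], Z_1=5
gen 1: Z_1=5, draws=[5, 5, 3, 2, 2], offspring=[3, 3, 0, 1, 1], Z_2=8
gen 2: Z_2=8, draws=[2, 3, 2, 3, 0, 3, 5, 2], offspring=[1, 0, 1, 0, 1, 0, 3, 1], Z_3=7
gen 3: Z_3=7, draws=[4, 0, 5, 2, 4, 4, 2], offspring=[0, 1, 3, 1, 0, 0, 1], Z_4=6
gen 4: Z_4=6, draws=[5, 2, 2, 5, 1, 0], offspring=[3, 1, 1, 3, 1, 1], Z_5=10
gen 5: Z_5=10, draws=[0, 4, 5, 1, 2, 0, 4, 4, 2, 4], offspring=[1, 0, 3, 1, 1, 1, 0, 0, 1, 0], Z_6=8
gen 6: Z_6=8, draws=[2, 0, 0, 4, 2, 4, 4, 1], offspring=[1, 1, 1, 0, 1, 0, 0, 1], Z_7=5
gen 7: Z_7=5, draws=[2, 5, 4, 0, 0], offspring=[1, 3, 0, 1, 1], Z_8=6


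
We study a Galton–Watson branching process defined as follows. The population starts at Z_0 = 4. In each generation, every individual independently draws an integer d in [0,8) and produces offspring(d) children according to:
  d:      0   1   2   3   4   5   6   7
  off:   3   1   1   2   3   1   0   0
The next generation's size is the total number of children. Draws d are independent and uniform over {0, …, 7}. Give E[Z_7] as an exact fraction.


Outcome values over d=0..7: [3, 1, 1, 2, 3, 1, 0, 0]
Σy = 11, Σy² = 25, M = 8
μ = 11/8 = 11/8,  σ² = 25/8 − (11/8)² = 79/64
E[Z_0] = 4
E[Z_1] = 11/8·E[Z_0] = 11/2
E[Z_2] = 11/8·E[Z_1] = 121/16
E[Z_3] = 11/8·E[Z_2] = 1331/128
E[Z_4] = 11/8·E[Z_3] = 14641/1024
E[Z_5] = 11/8·E[Z_4] = 161051/8192
E[Z_6] = 11/8·E[Z_5] = 1771561/65536
E[Z_7] = 11/8·E[Z_6] = 19487171/524288

19487171/524288


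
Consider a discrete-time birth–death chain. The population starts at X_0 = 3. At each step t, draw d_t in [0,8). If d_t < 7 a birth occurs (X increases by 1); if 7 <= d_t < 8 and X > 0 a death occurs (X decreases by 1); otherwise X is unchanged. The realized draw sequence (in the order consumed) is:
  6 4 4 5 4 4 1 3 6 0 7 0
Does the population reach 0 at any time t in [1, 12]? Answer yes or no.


t=0: X=3, d=6 → birth, X_1=4
t=1: X=4, d=4 → birth, X_2=5
t=2: X=5, d=4 → birth, X_3=6
t=3: X=6, d=5 → birth, X_4=7
t=4: X=7, d=4 → birth, X_5=8
t=5: X=8, d=4 → birth, X_6=9
t=6: X=9, d=1 → birth, X_7=10
t=7: X=10, d=3 → birth, X_8=11
t=8: X=11, d=6 → birth, X_9=12
t=9: X=12, d=0 → birth, X_10=13
t=10: X=13, d=7 → death, X_11=12
t=11: X=12, d=0 → birth, X_12=13

no


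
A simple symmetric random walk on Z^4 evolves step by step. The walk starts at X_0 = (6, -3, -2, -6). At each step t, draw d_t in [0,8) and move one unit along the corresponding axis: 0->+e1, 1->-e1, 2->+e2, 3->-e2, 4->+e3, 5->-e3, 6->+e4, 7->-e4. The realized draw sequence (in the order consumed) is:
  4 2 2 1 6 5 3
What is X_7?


(5, -2, -2, -5)

t=0: X=(6, -3, -2, -6), d=4 → +e3, X_1=(6, -3, -1, -6)
t=1: X=(6, -3, -1, -6), d=2 → +e2, X_2=(6, -2, -1, -6)
t=2: X=(6, -2, -1, -6), d=2 → +e2, X_3=(6, -1, -1, -6)
t=3: X=(6, -1, -1, -6), d=1 → -e1, X_4=(5, -1, -1, -6)
t=4: X=(5, -1, -1, -6), d=6 → +e4, X_5=(5, -1, -1, -5)
t=5: X=(5, -1, -1, -5), d=5 → -e3, X_6=(5, -1, -2, -5)
t=6: X=(5, -1, -2, -5), d=3 → -e2, X_7=(5, -2, -2, -5)


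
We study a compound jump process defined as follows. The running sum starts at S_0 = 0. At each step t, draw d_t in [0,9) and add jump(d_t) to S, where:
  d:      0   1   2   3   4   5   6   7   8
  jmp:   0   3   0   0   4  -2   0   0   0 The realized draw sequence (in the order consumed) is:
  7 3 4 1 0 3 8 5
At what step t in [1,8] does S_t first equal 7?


t=0: S=0, d=7, jump=0, S_1=0
t=1: S=0, d=3, jump=0, S_2=0
t=2: S=0, d=4, jump=4, S_3=4
t=3: S=4, d=1, jump=3, S_4=7
t=4: S=7, d=0, jump=0, S_5=7
t=5: S=7, d=3, jump=0, S_6=7
t=6: S=7, d=8, jump=0, S_7=7
t=7: S=7, d=5, jump=-2, S_8=5

4


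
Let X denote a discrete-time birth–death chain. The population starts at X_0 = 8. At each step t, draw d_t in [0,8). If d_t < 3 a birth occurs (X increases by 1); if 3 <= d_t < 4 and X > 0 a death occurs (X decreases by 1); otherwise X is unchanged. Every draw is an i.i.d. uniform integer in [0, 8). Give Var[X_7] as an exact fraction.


49/16

X can drop by at most 1 per step and X_0 = 8 > T = 7, so X_t >= 8 − t >= 1 > 0 for every t <= 7: the floor at 0 (the 'and X > 0' condition) never binds. Hence X_7 = X_0 + Σ_{t<7} Y_t with i.i.d. increments Y_t = y(d_t) ∈ {+1, −1, 0}.
Outcome values over d=0..7: [1, 1, 1, -1, 0, 0, 0, 0]
Σy = 2, Σy² = 4, M = 8
μ = 2/8 = 1/4,  σ² = 4/8 − (1/4)² = 7/16
Independent increments: Var[X_7] = 7·σ² = 7·(7/16) = 49/16


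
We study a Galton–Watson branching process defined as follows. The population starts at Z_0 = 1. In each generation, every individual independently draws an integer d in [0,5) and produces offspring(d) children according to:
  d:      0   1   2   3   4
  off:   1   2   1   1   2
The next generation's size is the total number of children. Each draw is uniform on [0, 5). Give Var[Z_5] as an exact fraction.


98551446/9765625

Outcome values over d=0..4: [1, 2, 1, 1, 2]
Σy = 7, Σy² = 11, M = 5
μ = 7/5 = 7/5,  σ² = 11/5 − (7/5)² = 6/25
V_0 = 0, E_0 = 1
V_1 = 6/25·E_0 + (7/5)²·V_0 = 6/25;  E_1 = 7/5
V_2 = 6/25·E_1 + (7/5)²·V_1 = 504/625;  E_2 = 49/25
V_3 = 6/25·E_2 + (7/5)²·V_2 = 32046/15625;  E_3 = 343/125
V_4 = 6/25·E_3 + (7/5)²·V_3 = 1827504/390625;  E_4 = 2401/625
V_5 = 6/25·E_4 + (7/5)²·V_4 = 98551446/9765625;  E_5 = 16807/3125


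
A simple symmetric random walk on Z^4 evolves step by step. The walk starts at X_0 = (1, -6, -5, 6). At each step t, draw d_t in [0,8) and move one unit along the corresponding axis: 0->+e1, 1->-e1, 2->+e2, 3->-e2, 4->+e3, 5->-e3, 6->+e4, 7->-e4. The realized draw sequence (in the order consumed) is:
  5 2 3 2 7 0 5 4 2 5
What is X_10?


t=0: X=(1, -6, -5, 6), d=5 → -e3, X_1=(1, -6, -6, 6)
t=1: X=(1, -6, -6, 6), d=2 → +e2, X_2=(1, -5, -6, 6)
t=2: X=(1, -5, -6, 6), d=3 → -e2, X_3=(1, -6, -6, 6)
t=3: X=(1, -6, -6, 6), d=2 → +e2, X_4=(1, -5, -6, 6)
t=4: X=(1, -5, -6, 6), d=7 → -e4, X_5=(1, -5, -6, 5)
t=5: X=(1, -5, -6, 5), d=0 → +e1, X_6=(2, -5, -6, 5)
t=6: X=(2, -5, -6, 5), d=5 → -e3, X_7=(2, -5, -7, 5)
t=7: X=(2, -5, -7, 5), d=4 → +e3, X_8=(2, -5, -6, 5)
t=8: X=(2, -5, -6, 5), d=2 → +e2, X_9=(2, -4, -6, 5)
t=9: X=(2, -4, -6, 5), d=5 → -e3, X_10=(2, -4, -7, 5)

(2, -4, -7, 5)


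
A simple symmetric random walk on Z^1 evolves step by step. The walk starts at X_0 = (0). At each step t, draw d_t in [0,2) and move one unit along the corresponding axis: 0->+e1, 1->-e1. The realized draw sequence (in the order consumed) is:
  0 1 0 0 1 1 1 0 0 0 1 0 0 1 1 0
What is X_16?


t=0: X=(0), d=0 → +e1, X_1=(1)
t=1: X=(1), d=1 → -e1, X_2=(0)
t=2: X=(0), d=0 → +e1, X_3=(1)
t=3: X=(1), d=0 → +e1, X_4=(2)
t=4: X=(2), d=1 → -e1, X_5=(1)
t=5: X=(1), d=1 → -e1, X_6=(0)
t=6: X=(0), d=1 → -e1, X_7=(-1)
t=7: X=(-1), d=0 → +e1, X_8=(0)
t=8: X=(0), d=0 → +e1, X_9=(1)
t=9: X=(1), d=0 → +e1, X_10=(2)
t=10: X=(2), d=1 → -e1, X_11=(1)
t=11: X=(1), d=0 → +e1, X_12=(2)
t=12: X=(2), d=0 → +e1, X_13=(3)
t=13: X=(3), d=1 → -e1, X_14=(2)
t=14: X=(2), d=1 → -e1, X_15=(1)
t=15: X=(1), d=0 → +e1, X_16=(2)

(2)


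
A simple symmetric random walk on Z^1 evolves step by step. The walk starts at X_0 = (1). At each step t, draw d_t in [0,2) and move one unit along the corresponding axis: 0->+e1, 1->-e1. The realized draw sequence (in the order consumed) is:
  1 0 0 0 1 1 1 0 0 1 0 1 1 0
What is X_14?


(1)

t=0: X=(1), d=1 → -e1, X_1=(0)
t=1: X=(0), d=0 → +e1, X_2=(1)
t=2: X=(1), d=0 → +e1, X_3=(2)
t=3: X=(2), d=0 → +e1, X_4=(3)
t=4: X=(3), d=1 → -e1, X_5=(2)
t=5: X=(2), d=1 → -e1, X_6=(1)
t=6: X=(1), d=1 → -e1, X_7=(0)
t=7: X=(0), d=0 → +e1, X_8=(1)
t=8: X=(1), d=0 → +e1, X_9=(2)
t=9: X=(2), d=1 → -e1, X_10=(1)
t=10: X=(1), d=0 → +e1, X_11=(2)
t=11: X=(2), d=1 → -e1, X_12=(1)
t=12: X=(1), d=1 → -e1, X_13=(0)
t=13: X=(0), d=0 → +e1, X_14=(1)


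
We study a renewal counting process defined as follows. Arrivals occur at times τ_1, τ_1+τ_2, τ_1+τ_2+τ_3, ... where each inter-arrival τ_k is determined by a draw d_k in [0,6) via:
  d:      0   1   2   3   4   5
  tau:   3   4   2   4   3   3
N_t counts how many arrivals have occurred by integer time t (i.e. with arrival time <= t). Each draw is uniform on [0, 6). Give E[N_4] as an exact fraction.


37/36

Inter-arrival values over d=0..5: [3, 4, 2, 4, 3, 3]
Each d has probability 1/6, so the pmf of τ is: f(2) = 1/6, f(3) = 1/2, f(4) = 1/3
Renewal equation for m(n) = E[N_n]: condition on τ_1 = k (if k <= n, one arrival plus a fresh copy on the remaining n−k steps): m(n) = F(n) + Σ_{k<=n} f(k)·m(n−k), where F(n) = P(τ <= n) and m(0) = 0
m(1) = F(1) = 0
m(2) = F(2) = 1/6
m(3) = F(3) = 2/3
m(4) = F(4) + f(2)·m(2) = 1 + 1/6·1/6 = 37/36
E[N_4] = m(4) = 37/36


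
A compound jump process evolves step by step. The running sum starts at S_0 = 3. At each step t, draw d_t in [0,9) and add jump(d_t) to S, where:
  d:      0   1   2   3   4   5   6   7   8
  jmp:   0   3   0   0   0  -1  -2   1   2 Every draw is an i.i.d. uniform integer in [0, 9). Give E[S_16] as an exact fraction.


Outcome values over d=0..8: [0, 3, 0, 0, 0, -1, -2, 1, 2]
Σy = 3, Σy² = 19, M = 9
μ = 3/9 = 1/3,  σ² = 19/9 − (1/3)² = 2
E[S_16] = 3 + 16·(1/3) = 25/3

25/3


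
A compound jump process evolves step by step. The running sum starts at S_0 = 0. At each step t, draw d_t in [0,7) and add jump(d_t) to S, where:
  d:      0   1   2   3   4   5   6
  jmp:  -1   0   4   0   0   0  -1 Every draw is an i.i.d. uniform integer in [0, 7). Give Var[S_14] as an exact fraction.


Outcome values over d=0..6: [-1, 0, 4, 0, 0, 0, -1]
Σy = 2, Σy² = 18, M = 7
μ = 2/7 = 2/7,  σ² = 18/7 − (2/7)² = 122/49
Independent increments: Var[S_14] = 14·σ² = 14·(122/49) = 244/7

244/7


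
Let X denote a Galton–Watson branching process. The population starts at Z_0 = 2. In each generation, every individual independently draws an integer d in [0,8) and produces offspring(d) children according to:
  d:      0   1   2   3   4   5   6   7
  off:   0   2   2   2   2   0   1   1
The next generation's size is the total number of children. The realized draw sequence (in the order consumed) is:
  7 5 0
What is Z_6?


gen 0: Z_0=2, draws=[7, 5], offspring=[1, 0], Z_1=1
gen 1: Z_1=1, draws=[0], offspring=[0], Z_2=0
gen 2: Z_2=0, draws=[], offspring=[], Z_3=0
gen 3: Z_3=0, draws=[], offspring=[], Z_4=0
gen 4: Z_4=0, draws=[], offspring=[], Z_5=0
gen 5: Z_5=0, draws=[], offspring=[], Z_6=0

0


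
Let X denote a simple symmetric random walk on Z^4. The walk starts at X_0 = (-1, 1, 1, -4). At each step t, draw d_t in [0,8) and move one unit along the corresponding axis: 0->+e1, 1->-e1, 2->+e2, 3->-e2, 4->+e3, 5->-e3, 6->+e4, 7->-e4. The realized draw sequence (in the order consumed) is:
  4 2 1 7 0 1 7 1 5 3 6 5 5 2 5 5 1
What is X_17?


(-4, 2, -3, -5)

t=0: X=(-1, 1, 1, -4), d=4 → +e3, X_1=(-1, 1, 2, -4)
t=1: X=(-1, 1, 2, -4), d=2 → +e2, X_2=(-1, 2, 2, -4)
t=2: X=(-1, 2, 2, -4), d=1 → -e1, X_3=(-2, 2, 2, -4)
t=3: X=(-2, 2, 2, -4), d=7 → -e4, X_4=(-2, 2, 2, -5)
t=4: X=(-2, 2, 2, -5), d=0 → +e1, X_5=(-1, 2, 2, -5)
t=5: X=(-1, 2, 2, -5), d=1 → -e1, X_6=(-2, 2, 2, -5)
t=6: X=(-2, 2, 2, -5), d=7 → -e4, X_7=(-2, 2, 2, -6)
t=7: X=(-2, 2, 2, -6), d=1 → -e1, X_8=(-3, 2, 2, -6)
t=8: X=(-3, 2, 2, -6), d=5 → -e3, X_9=(-3, 2, 1, -6)
t=9: X=(-3, 2, 1, -6), d=3 → -e2, X_10=(-3, 1, 1, -6)
t=10: X=(-3, 1, 1, -6), d=6 → +e4, X_11=(-3, 1, 1, -5)
t=11: X=(-3, 1, 1, -5), d=5 → -e3, X_12=(-3, 1, 0, -5)
t=12: X=(-3, 1, 0, -5), d=5 → -e3, X_13=(-3, 1, -1, -5)
t=13: X=(-3, 1, -1, -5), d=2 → +e2, X_14=(-3, 2, -1, -5)
t=14: X=(-3, 2, -1, -5), d=5 → -e3, X_15=(-3, 2, -2, -5)
t=15: X=(-3, 2, -2, -5), d=5 → -e3, X_16=(-3, 2, -3, -5)
t=16: X=(-3, 2, -3, -5), d=1 → -e1, X_17=(-4, 2, -3, -5)


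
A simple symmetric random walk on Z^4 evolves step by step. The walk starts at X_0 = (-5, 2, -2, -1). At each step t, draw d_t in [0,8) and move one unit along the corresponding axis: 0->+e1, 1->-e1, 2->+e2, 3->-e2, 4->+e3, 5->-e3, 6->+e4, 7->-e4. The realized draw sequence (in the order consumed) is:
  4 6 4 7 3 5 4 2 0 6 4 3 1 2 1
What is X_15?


(-6, 2, 1, 0)

t=0: X=(-5, 2, -2, -1), d=4 → +e3, X_1=(-5, 2, -1, -1)
t=1: X=(-5, 2, -1, -1), d=6 → +e4, X_2=(-5, 2, -1, 0)
t=2: X=(-5, 2, -1, 0), d=4 → +e3, X_3=(-5, 2, 0, 0)
t=3: X=(-5, 2, 0, 0), d=7 → -e4, X_4=(-5, 2, 0, -1)
t=4: X=(-5, 2, 0, -1), d=3 → -e2, X_5=(-5, 1, 0, -1)
t=5: X=(-5, 1, 0, -1), d=5 → -e3, X_6=(-5, 1, -1, -1)
t=6: X=(-5, 1, -1, -1), d=4 → +e3, X_7=(-5, 1, 0, -1)
t=7: X=(-5, 1, 0, -1), d=2 → +e2, X_8=(-5, 2, 0, -1)
t=8: X=(-5, 2, 0, -1), d=0 → +e1, X_9=(-4, 2, 0, -1)
t=9: X=(-4, 2, 0, -1), d=6 → +e4, X_10=(-4, 2, 0, 0)
t=10: X=(-4, 2, 0, 0), d=4 → +e3, X_11=(-4, 2, 1, 0)
t=11: X=(-4, 2, 1, 0), d=3 → -e2, X_12=(-4, 1, 1, 0)
t=12: X=(-4, 1, 1, 0), d=1 → -e1, X_13=(-5, 1, 1, 0)
t=13: X=(-5, 1, 1, 0), d=2 → +e2, X_14=(-5, 2, 1, 0)
t=14: X=(-5, 2, 1, 0), d=1 → -e1, X_15=(-6, 2, 1, 0)


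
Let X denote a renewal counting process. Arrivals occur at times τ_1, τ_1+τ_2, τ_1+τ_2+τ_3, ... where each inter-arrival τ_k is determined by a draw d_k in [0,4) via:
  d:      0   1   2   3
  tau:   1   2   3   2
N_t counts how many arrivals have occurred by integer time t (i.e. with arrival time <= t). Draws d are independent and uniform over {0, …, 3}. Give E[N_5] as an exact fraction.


2373/1024

Inter-arrival values over d=0..3: [1, 2, 3, 2]
Each d has probability 1/4, so the pmf of τ is: f(1) = 1/4, f(2) = 1/2, f(3) = 1/4
Renewal equation for m(n) = E[N_n]: condition on τ_1 = k (if k <= n, one arrival plus a fresh copy on the remaining n−k steps): m(n) = F(n) + Σ_{k<=n} f(k)·m(n−k), where F(n) = P(τ <= n) and m(0) = 0
m(1) = F(1) = 1/4
m(2) = F(2) + f(1)·m(1) = 3/4 + 1/4·1/4 = 13/16
m(3) = F(3) + f(1)·m(2) + f(2)·m(1) = 1 + 1/4·13/16 + 1/2·1/4 = 85/64
m(4) = F(4) + f(1)·m(3) + f(2)·m(2) + f(3)·m(1) = 1 + 1/4·85/64 + 1/2·13/16 + 1/4·1/4 = 461/256
m(5) = F(5) + f(1)·m(4) + f(2)·m(3) + f(3)·m(2) = 1 + 1/4·461/256 + 1/2·85/64 + 1/4·13/16 = 2373/1024
E[N_5] = m(5) = 2373/1024


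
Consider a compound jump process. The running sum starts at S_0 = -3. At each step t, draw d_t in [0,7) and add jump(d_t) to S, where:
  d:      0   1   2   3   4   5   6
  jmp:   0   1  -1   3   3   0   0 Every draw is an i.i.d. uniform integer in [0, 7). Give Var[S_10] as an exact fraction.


1040/49

Outcome values over d=0..6: [0, 1, -1, 3, 3, 0, 0]
Σy = 6, Σy² = 20, M = 7
μ = 6/7 = 6/7,  σ² = 20/7 − (6/7)² = 104/49
Independent increments: Var[S_10] = 10·σ² = 10·(104/49) = 1040/49


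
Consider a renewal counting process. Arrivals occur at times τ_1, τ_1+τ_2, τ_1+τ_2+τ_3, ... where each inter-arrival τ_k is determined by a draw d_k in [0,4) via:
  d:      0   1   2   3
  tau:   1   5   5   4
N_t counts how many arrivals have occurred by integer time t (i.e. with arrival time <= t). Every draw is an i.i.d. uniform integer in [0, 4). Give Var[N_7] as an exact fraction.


170704327/268435456

Inter-arrival values over d=0..3: [1, 5, 5, 4]
Each d has probability 1/4, so the pmf of τ is: f(1) = 1/4, f(4) = 1/4, f(5) = 1/2
Let p_n(j) = P(N_n = j), with p_0 = [1]. Condition on τ_1: p_n(0) = P(τ > n), and for j >= 1, p_n(j) = Σ_{k<=n} f(k)·p_{n−k}(j−1)
p_1 = [3/4, 1/4]  (j = 0..1)
p_2 = [3/4, 3/16, 1/16]  (j = 0..2)
p_3 = [3/4, 3/16, 3/64, 1/64]  (j = 0..3)
p_4 = [1/2, 7/16, 3/64, 3/256, 1/256]  (j = 0..4)
p_5 = [0, 13/16, 11/64, 3/256, 3/1024, 1/1024]  (j = 0..5)
p_6 = [0, 9/16, 3/8, 15/256, 3/1024, 3/4096, 1/4096]  (j = 0..6)
p_7 = [0, 9/16, 9/32, 35/256, 19/1024, 3/4096, 3/16384, 1/16384]  (j = 0..7)
E[N_7] = Σ j·p_7(j) = 26453/16384;  E[N_7²] = Σ j²·p_7(j) = 53129/16384
Var[N_7] = 53129/16384 − (26453/16384)² = 170704327/268435456


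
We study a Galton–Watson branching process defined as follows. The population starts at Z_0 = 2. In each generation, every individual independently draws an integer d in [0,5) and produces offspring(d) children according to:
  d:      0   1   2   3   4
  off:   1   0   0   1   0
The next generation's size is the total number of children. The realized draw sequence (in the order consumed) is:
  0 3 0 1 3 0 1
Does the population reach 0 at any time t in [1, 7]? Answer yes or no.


yes

gen 0: Z_0=2, draws=[0, 3], offspring=[1, 1], Z_1=2
gen 1: Z_1=2, draws=[0, 1], offspring=[1, 0], Z_2=1
gen 2: Z_2=1, draws=[3], offspring=[1], Z_3=1
gen 3: Z_3=1, draws=[0], offspring=[1], Z_4=1
gen 4: Z_4=1, draws=[1], offspring=[0], Z_5=0
gen 5: Z_5=0, draws=[], offspring=[], Z_6=0
gen 6: Z_6=0, draws=[], offspring=[], Z_7=0


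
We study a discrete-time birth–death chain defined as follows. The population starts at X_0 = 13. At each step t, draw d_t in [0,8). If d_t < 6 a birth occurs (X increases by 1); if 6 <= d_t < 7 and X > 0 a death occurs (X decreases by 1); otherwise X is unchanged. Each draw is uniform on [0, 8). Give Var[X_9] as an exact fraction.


279/64

X can drop by at most 1 per step and X_0 = 13 > T = 9, so X_t >= 13 − t >= 4 > 0 for every t <= 9: the floor at 0 (the 'and X > 0' condition) never binds. Hence X_9 = X_0 + Σ_{t<9} Y_t with i.i.d. increments Y_t = y(d_t) ∈ {+1, −1, 0}.
Outcome values over d=0..7: [1, 1, 1, 1, 1, 1, -1, 0]
Σy = 5, Σy² = 7, M = 8
μ = 5/8 = 5/8,  σ² = 7/8 − (5/8)² = 31/64
Independent increments: Var[X_9] = 9·σ² = 9·(31/64) = 279/64


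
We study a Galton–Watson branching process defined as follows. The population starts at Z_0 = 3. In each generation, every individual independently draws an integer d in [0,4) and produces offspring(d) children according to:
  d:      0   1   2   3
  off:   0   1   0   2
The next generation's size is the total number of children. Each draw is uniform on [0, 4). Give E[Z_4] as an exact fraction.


243/256

Outcome values over d=0..3: [0, 1, 0, 2]
Σy = 3, Σy² = 5, M = 4
μ = 3/4 = 3/4,  σ² = 5/4 − (3/4)² = 11/16
E[Z_0] = 3
E[Z_1] = 3/4·E[Z_0] = 9/4
E[Z_2] = 3/4·E[Z_1] = 27/16
E[Z_3] = 3/4·E[Z_2] = 81/64
E[Z_4] = 3/4·E[Z_3] = 243/256


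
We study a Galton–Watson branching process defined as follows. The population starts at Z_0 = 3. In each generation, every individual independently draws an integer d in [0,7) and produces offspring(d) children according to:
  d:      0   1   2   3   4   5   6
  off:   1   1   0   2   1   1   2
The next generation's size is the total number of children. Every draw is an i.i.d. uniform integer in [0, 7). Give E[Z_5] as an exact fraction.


Outcome values over d=0..6: [1, 1, 0, 2, 1, 1, 2]
Σy = 8, Σy² = 12, M = 7
μ = 8/7 = 8/7,  σ² = 12/7 − (8/7)² = 20/49
E[Z_0] = 3
E[Z_1] = 8/7·E[Z_0] = 24/7
E[Z_2] = 8/7·E[Z_1] = 192/49
E[Z_3] = 8/7·E[Z_2] = 1536/343
E[Z_4] = 8/7·E[Z_3] = 12288/2401
E[Z_5] = 8/7·E[Z_4] = 98304/16807

98304/16807


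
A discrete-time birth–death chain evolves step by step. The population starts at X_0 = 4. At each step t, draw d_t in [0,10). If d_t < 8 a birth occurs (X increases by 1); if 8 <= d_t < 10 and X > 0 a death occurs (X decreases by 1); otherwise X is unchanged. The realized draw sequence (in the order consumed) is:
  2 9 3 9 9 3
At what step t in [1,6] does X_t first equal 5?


1

t=0: X=4, d=2 → birth, X_1=5
t=1: X=5, d=9 → death, X_2=4
t=2: X=4, d=3 → birth, X_3=5
t=3: X=5, d=9 → death, X_4=4
t=4: X=4, d=9 → death, X_5=3
t=5: X=3, d=3 → birth, X_6=4


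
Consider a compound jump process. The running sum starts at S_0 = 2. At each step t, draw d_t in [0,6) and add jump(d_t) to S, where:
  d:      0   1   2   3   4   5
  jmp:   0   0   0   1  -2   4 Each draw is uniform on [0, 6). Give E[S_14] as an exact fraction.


Outcome values over d=0..5: [0, 0, 0, 1, -2, 4]
Σy = 3, Σy² = 21, M = 6
μ = 3/6 = 1/2,  σ² = 21/6 − (1/2)² = 13/4
E[S_14] = 2 + 14·(1/2) = 9

9


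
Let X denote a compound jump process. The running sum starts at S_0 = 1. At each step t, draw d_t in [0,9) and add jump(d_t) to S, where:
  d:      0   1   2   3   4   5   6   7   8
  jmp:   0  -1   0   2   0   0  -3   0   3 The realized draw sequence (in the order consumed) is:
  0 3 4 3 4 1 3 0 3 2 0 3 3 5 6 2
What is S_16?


t=0: S=1, d=0, jump=0, S_1=1
t=1: S=1, d=3, jump=2, S_2=3
t=2: S=3, d=4, jump=0, S_3=3
t=3: S=3, d=3, jump=2, S_4=5
t=4: S=5, d=4, jump=0, S_5=5
t=5: S=5, d=1, jump=-1, S_6=4
t=6: S=4, d=3, jump=2, S_7=6
t=7: S=6, d=0, jump=0, S_8=6
t=8: S=6, d=3, jump=2, S_9=8
t=9: S=8, d=2, jump=0, S_10=8
t=10: S=8, d=0, jump=0, S_11=8
t=11: S=8, d=3, jump=2, S_12=10
t=12: S=10, d=3, jump=2, S_13=12
t=13: S=12, d=5, jump=0, S_14=12
t=14: S=12, d=6, jump=-3, S_15=9
t=15: S=9, d=2, jump=0, S_16=9

9


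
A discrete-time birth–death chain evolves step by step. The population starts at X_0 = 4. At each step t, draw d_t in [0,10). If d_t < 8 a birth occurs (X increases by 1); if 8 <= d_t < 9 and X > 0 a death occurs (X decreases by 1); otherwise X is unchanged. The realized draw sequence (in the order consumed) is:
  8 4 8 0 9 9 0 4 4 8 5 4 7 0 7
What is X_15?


t=0: X=4, d=8 → death, X_1=3
t=1: X=3, d=4 → birth, X_2=4
t=2: X=4, d=8 → death, X_3=3
t=3: X=3, d=0 → birth, X_4=4
t=4: X=4, d=9 → hold, X_5=4
t=5: X=4, d=9 → hold, X_6=4
t=6: X=4, d=0 → birth, X_7=5
t=7: X=5, d=4 → birth, X_8=6
t=8: X=6, d=4 → birth, X_9=7
t=9: X=7, d=8 → death, X_10=6
t=10: X=6, d=5 → birth, X_11=7
t=11: X=7, d=4 → birth, X_12=8
t=12: X=8, d=7 → birth, X_13=9
t=13: X=9, d=0 → birth, X_14=10
t=14: X=10, d=7 → birth, X_15=11

11


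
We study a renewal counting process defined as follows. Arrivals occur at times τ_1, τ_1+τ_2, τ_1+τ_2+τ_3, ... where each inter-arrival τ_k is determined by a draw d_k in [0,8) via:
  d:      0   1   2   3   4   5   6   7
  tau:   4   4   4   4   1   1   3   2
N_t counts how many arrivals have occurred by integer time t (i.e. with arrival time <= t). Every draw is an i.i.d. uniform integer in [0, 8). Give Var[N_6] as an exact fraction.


10738207/16777216

Inter-arrival values over d=0..7: [4, 4, 4, 4, 1, 1, 3, 2]
Each d has probability 1/8, so the pmf of τ is: f(1) = 1/4, f(2) = 1/8, f(3) = 1/8, f(4) = 1/2
Let p_n(j) = P(N_n = j), with p_0 = [1]. Condition on τ_1: p_n(0) = P(τ > n), and for j >= 1, p_n(j) = Σ_{k<=n} f(k)·p_{n−k}(j−1)
p_1 = [3/4, 1/4]  (j = 0..1)
p_2 = [5/8, 5/16, 1/16]  (j = 0..2)
p_3 = [1/2, 3/8, 7/64, 1/64]  (j = 0..3)
p_4 = [0, 51/64, 21/128, 9/256, 1/256]  (j = 0..4)
p_5 = [0, 33/64, 105/256, 1/16, 11/1024, 1/1024]  (j = 0..5)
p_6 = [0, 3/8, 221/512, 43/256, 45/2048, 13/4096, 1/4096]  (j = 0..6)
E[N_6] = Σ j·p_6(j) = 7567/4096;  E[N_6²] = Σ j²·p_6(j) = 16601/4096
Var[N_6] = 16601/4096 − (7567/4096)² = 10738207/16777216


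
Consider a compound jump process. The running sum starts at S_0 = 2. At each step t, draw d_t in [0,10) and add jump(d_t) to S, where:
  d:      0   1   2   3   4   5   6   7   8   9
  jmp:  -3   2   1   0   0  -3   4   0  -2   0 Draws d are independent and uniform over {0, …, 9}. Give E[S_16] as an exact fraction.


Outcome values over d=0..9: [-3, 2, 1, 0, 0, -3, 4, 0, -2, 0]
Σy = -1, Σy² = 43, M = 10
μ = -1/10 = -1/10,  σ² = 43/10 − (-1/10)² = 429/100
E[S_16] = 2 + 16·(-1/10) = 2/5

2/5


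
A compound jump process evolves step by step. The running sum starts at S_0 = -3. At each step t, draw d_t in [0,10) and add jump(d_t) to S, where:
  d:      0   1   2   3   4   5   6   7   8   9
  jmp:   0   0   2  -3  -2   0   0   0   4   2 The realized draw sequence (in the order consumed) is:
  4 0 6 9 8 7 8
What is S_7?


5

t=0: S=-3, d=4, jump=-2, S_1=-5
t=1: S=-5, d=0, jump=0, S_2=-5
t=2: S=-5, d=6, jump=0, S_3=-5
t=3: S=-5, d=9, jump=2, S_4=-3
t=4: S=-3, d=8, jump=4, S_5=1
t=5: S=1, d=7, jump=0, S_6=1
t=6: S=1, d=8, jump=4, S_7=5


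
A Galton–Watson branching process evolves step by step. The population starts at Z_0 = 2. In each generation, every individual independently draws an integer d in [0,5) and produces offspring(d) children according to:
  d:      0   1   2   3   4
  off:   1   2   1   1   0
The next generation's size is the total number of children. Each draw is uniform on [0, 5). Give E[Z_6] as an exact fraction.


Outcome values over d=0..4: [1, 2, 1, 1, 0]
Σy = 5, Σy² = 7, M = 5
μ = 5/5 = 1,  σ² = 7/5 − (1)² = 2/5
E[Z_0] = 2
E[Z_1] = 1·E[Z_0] = 2
E[Z_2] = 1·E[Z_1] = 2
E[Z_3] = 1·E[Z_2] = 2
E[Z_4] = 1·E[Z_3] = 2
E[Z_5] = 1·E[Z_4] = 2
E[Z_6] = 1·E[Z_5] = 2

2


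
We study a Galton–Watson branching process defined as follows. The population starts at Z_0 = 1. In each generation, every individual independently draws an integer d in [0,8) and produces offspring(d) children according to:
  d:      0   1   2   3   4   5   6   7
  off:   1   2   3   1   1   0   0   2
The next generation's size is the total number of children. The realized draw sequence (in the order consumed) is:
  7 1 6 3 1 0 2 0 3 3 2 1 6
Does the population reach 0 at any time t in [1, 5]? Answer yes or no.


no

gen 0: Z_0=1, draws=[7], offspring=[2], Z_1=2
gen 1: Z_1=2, draws=[1, 6], offspring=[2, 0], Z_2=2
gen 2: Z_2=2, draws=[3, 1], offspring=[1, 2], Z_3=3
gen 3: Z_3=3, draws=[0, 2, 0], offspring=[1, 3, 1], Z_4=5
gen 4: Z_4=5, draws=[3, 3, 2, 1, 6], offspring=[1, 1, 3, 2, 0], Z_5=7


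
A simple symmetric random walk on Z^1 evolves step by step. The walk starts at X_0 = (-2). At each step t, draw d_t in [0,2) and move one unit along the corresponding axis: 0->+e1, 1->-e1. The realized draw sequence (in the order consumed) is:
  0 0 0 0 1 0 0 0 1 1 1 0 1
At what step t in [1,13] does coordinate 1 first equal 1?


t=0: X=(-2), d=0 → +e1, X_1=(-1)
t=1: X=(-1), d=0 → +e1, X_2=(0)
t=2: X=(0), d=0 → +e1, X_3=(1)
t=3: X=(1), d=0 → +e1, X_4=(2)
t=4: X=(2), d=1 → -e1, X_5=(1)
t=5: X=(1), d=0 → +e1, X_6=(2)
t=6: X=(2), d=0 → +e1, X_7=(3)
t=7: X=(3), d=0 → +e1, X_8=(4)
t=8: X=(4), d=1 → -e1, X_9=(3)
t=9: X=(3), d=1 → -e1, X_10=(2)
t=10: X=(2), d=1 → -e1, X_11=(1)
t=11: X=(1), d=0 → +e1, X_12=(2)
t=12: X=(2), d=1 → -e1, X_13=(1)

3


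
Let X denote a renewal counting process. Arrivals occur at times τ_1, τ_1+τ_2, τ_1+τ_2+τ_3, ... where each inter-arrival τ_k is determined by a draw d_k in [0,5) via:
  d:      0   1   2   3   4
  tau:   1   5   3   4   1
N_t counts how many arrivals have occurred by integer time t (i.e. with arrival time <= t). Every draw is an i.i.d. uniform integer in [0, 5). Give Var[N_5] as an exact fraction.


6864456/9765625

Inter-arrival values over d=0..4: [1, 5, 3, 4, 1]
Each d has probability 1/5, so the pmf of τ is: f(1) = 2/5, f(3) = 1/5, f(4) = 1/5, f(5) = 1/5
Let p_n(j) = P(N_n = j), with p_0 = [1]. Condition on τ_1: p_n(0) = P(τ > n), and for j >= 1, p_n(j) = Σ_{k<=n} f(k)·p_{n−k}(j−1)
p_1 = [3/5, 2/5]  (j = 0..1)
p_2 = [3/5, 6/25, 4/25]  (j = 0..2)
p_3 = [2/5, 11/25, 12/125, 8/125]  (j = 0..3)
p_4 = [1/5, 12/25, 32/125, 24/625, 16/625]  (j = 0..4)
p_5 = [0, 13/25, 8/25, 84/625, 48/3125, 32/3125]  (j = 0..5)
E[N_5] = Σ j·p_5(j) = 5237/3125;  E[N_5²] = Σ j²·p_5(j) = 10973/3125
Var[N_5] = 10973/3125 − (5237/3125)² = 6864456/9765625


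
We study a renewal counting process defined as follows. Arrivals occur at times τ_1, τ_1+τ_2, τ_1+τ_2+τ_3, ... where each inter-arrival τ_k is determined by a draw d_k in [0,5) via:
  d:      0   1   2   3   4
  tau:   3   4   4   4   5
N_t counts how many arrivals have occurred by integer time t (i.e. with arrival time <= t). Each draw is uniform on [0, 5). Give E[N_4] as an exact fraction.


Inter-arrival values over d=0..4: [3, 4, 4, 4, 5]
Each d has probability 1/5, so the pmf of τ is: f(3) = 1/5, f(4) = 3/5, f(5) = 1/5
Renewal equation for m(n) = E[N_n]: condition on τ_1 = k (if k <= n, one arrival plus a fresh copy on the remaining n−k steps): m(n) = F(n) + Σ_{k<=n} f(k)·m(n−k), where F(n) = P(τ <= n) and m(0) = 0
m(1) = F(1) = 0
m(2) = F(2) = 0
m(3) = F(3) = 1/5
m(4) = F(4) = 4/5
E[N_4] = m(4) = 4/5

4/5


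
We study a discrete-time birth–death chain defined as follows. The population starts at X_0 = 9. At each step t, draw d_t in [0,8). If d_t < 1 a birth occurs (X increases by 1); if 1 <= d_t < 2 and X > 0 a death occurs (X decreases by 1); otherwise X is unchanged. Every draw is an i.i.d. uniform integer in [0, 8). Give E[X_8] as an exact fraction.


X can drop by at most 1 per step and X_0 = 9 > T = 8, so X_t >= 9 − t >= 1 > 0 for every t <= 8: the floor at 0 (the 'and X > 0' condition) never binds. Hence X_8 = X_0 + Σ_{t<8} Y_t with i.i.d. increments Y_t = y(d_t) ∈ {+1, −1, 0}.
Outcome values over d=0..7: [1, -1, 0, 0, 0, 0, 0, 0]
Σy = 0, Σy² = 2, M = 8
μ = 0/8 = 0,  σ² = 2/8 − (0)² = 1/4
E[X_8] = 9 + 8·(0) = 9

9


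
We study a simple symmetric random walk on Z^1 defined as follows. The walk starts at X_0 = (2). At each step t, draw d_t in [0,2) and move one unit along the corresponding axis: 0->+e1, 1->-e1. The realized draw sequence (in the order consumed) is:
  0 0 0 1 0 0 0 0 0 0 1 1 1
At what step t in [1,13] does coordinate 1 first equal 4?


t=0: X=(2), d=0 → +e1, X_1=(3)
t=1: X=(3), d=0 → +e1, X_2=(4)
t=2: X=(4), d=0 → +e1, X_3=(5)
t=3: X=(5), d=1 → -e1, X_4=(4)
t=4: X=(4), d=0 → +e1, X_5=(5)
t=5: X=(5), d=0 → +e1, X_6=(6)
t=6: X=(6), d=0 → +e1, X_7=(7)
t=7: X=(7), d=0 → +e1, X_8=(8)
t=8: X=(8), d=0 → +e1, X_9=(9)
t=9: X=(9), d=0 → +e1, X_10=(10)
t=10: X=(10), d=1 → -e1, X_11=(9)
t=11: X=(9), d=1 → -e1, X_12=(8)
t=12: X=(8), d=1 → -e1, X_13=(7)

2


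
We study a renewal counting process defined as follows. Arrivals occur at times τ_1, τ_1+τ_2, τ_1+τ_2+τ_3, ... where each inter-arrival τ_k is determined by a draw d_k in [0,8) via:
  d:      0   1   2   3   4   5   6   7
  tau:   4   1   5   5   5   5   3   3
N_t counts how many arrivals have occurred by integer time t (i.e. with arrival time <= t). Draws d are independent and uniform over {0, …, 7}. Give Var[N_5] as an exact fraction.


Inter-arrival values over d=0..7: [4, 1, 5, 5, 5, 5, 3, 3]
Each d has probability 1/8, so the pmf of τ is: f(1) = 1/8, f(3) = 1/4, f(4) = 1/8, f(5) = 1/2
Let p_n(j) = P(N_n = j), with p_0 = [1]. Condition on τ_1: p_n(0) = P(τ > n), and for j >= 1, p_n(j) = Σ_{k<=n} f(k)·p_{n−k}(j−1)
p_1 = [7/8, 1/8]  (j = 0..1)
p_2 = [7/8, 7/64, 1/64]  (j = 0..2)
p_3 = [5/8, 23/64, 7/512, 1/512]  (j = 0..3)
p_4 = [1/2, 27/64, 39/512, 7/4096, 1/4096]  (j = 0..4)
p_5 = [0, 57/64, 49/512, 55/4096, 7/32768, 1/32768]  (j = 0..5)
E[N_5] = Σ j·p_5(j) = 36809/32768;  E[N_5²] = Σ j²·p_5(j) = 45825/32768
Var[N_5] = 45825/32768 − (36809/32768)² = 146691119/1073741824

146691119/1073741824


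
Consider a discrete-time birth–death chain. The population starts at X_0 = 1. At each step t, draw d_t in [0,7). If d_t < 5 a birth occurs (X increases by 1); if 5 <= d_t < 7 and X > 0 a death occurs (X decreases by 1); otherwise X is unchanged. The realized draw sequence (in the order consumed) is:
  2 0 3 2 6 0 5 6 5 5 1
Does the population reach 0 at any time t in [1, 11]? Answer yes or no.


t=0: X=1, d=2 → birth, X_1=2
t=1: X=2, d=0 → birth, X_2=3
t=2: X=3, d=3 → birth, X_3=4
t=3: X=4, d=2 → birth, X_4=5
t=4: X=5, d=6 → death, X_5=4
t=5: X=4, d=0 → birth, X_6=5
t=6: X=5, d=5 → death, X_7=4
t=7: X=4, d=6 → death, X_8=3
t=8: X=3, d=5 → death, X_9=2
t=9: X=2, d=5 → death, X_10=1
t=10: X=1, d=1 → birth, X_11=2

no


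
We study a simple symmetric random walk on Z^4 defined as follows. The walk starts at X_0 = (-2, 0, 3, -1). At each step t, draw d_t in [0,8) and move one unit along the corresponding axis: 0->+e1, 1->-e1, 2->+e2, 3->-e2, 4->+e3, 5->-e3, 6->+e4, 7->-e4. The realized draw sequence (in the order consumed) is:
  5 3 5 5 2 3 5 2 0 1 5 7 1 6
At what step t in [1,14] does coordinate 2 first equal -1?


t=0: X=(-2, 0, 3, -1), d=5 → -e3, X_1=(-2, 0, 2, -1)
t=1: X=(-2, 0, 2, -1), d=3 → -e2, X_2=(-2, -1, 2, -1)
t=2: X=(-2, -1, 2, -1), d=5 → -e3, X_3=(-2, -1, 1, -1)
t=3: X=(-2, -1, 1, -1), d=5 → -e3, X_4=(-2, -1, 0, -1)
t=4: X=(-2, -1, 0, -1), d=2 → +e2, X_5=(-2, 0, 0, -1)
t=5: X=(-2, 0, 0, -1), d=3 → -e2, X_6=(-2, -1, 0, -1)
t=6: X=(-2, -1, 0, -1), d=5 → -e3, X_7=(-2, -1, -1, -1)
t=7: X=(-2, -1, -1, -1), d=2 → +e2, X_8=(-2, 0, -1, -1)
t=8: X=(-2, 0, -1, -1), d=0 → +e1, X_9=(-1, 0, -1, -1)
t=9: X=(-1, 0, -1, -1), d=1 → -e1, X_10=(-2, 0, -1, -1)
t=10: X=(-2, 0, -1, -1), d=5 → -e3, X_11=(-2, 0, -2, -1)
t=11: X=(-2, 0, -2, -1), d=7 → -e4, X_12=(-2, 0, -2, -2)
t=12: X=(-2, 0, -2, -2), d=1 → -e1, X_13=(-3, 0, -2, -2)
t=13: X=(-3, 0, -2, -2), d=6 → +e4, X_14=(-3, 0, -2, -1)

2


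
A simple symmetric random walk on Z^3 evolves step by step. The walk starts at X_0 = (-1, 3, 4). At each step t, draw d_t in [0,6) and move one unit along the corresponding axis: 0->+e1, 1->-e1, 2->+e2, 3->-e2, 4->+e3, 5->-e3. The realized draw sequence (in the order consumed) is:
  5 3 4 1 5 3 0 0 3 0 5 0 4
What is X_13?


(2, 0, 3)

t=0: X=(-1, 3, 4), d=5 → -e3, X_1=(-1, 3, 3)
t=1: X=(-1, 3, 3), d=3 → -e2, X_2=(-1, 2, 3)
t=2: X=(-1, 2, 3), d=4 → +e3, X_3=(-1, 2, 4)
t=3: X=(-1, 2, 4), d=1 → -e1, X_4=(-2, 2, 4)
t=4: X=(-2, 2, 4), d=5 → -e3, X_5=(-2, 2, 3)
t=5: X=(-2, 2, 3), d=3 → -e2, X_6=(-2, 1, 3)
t=6: X=(-2, 1, 3), d=0 → +e1, X_7=(-1, 1, 3)
t=7: X=(-1, 1, 3), d=0 → +e1, X_8=(0, 1, 3)
t=8: X=(0, 1, 3), d=3 → -e2, X_9=(0, 0, 3)
t=9: X=(0, 0, 3), d=0 → +e1, X_10=(1, 0, 3)
t=10: X=(1, 0, 3), d=5 → -e3, X_11=(1, 0, 2)
t=11: X=(1, 0, 2), d=0 → +e1, X_12=(2, 0, 2)
t=12: X=(2, 0, 2), d=4 → +e3, X_13=(2, 0, 3)


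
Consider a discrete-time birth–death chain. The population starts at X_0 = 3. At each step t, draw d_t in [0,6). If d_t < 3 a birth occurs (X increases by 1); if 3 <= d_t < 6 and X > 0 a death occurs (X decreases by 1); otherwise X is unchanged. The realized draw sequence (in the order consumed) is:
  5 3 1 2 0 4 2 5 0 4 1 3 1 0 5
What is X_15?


t=0: X=3, d=5 → death, X_1=2
t=1: X=2, d=3 → death, X_2=1
t=2: X=1, d=1 → birth, X_3=2
t=3: X=2, d=2 → birth, X_4=3
t=4: X=3, d=0 → birth, X_5=4
t=5: X=4, d=4 → death, X_6=3
t=6: X=3, d=2 → birth, X_7=4
t=7: X=4, d=5 → death, X_8=3
t=8: X=3, d=0 → birth, X_9=4
t=9: X=4, d=4 → death, X_10=3
t=10: X=3, d=1 → birth, X_11=4
t=11: X=4, d=3 → death, X_12=3
t=12: X=3, d=1 → birth, X_13=4
t=13: X=4, d=0 → birth, X_14=5
t=14: X=5, d=5 → death, X_15=4

4


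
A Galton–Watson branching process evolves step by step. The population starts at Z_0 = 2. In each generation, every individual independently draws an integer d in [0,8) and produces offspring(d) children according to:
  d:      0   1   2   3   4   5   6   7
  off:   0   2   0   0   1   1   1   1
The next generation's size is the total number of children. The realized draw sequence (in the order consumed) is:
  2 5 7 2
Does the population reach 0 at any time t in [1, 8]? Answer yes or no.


yes

gen 0: Z_0=2, draws=[2, 5], offspring=[0, 1], Z_1=1
gen 1: Z_1=1, draws=[7], offspring=[1], Z_2=1
gen 2: Z_2=1, draws=[2], offspring=[0], Z_3=0
gen 3: Z_3=0, draws=[], offspring=[], Z_4=0
gen 4: Z_4=0, draws=[], offspring=[], Z_5=0
gen 5: Z_5=0, draws=[], offspring=[], Z_6=0
gen 6: Z_6=0, draws=[], offspring=[], Z_7=0
gen 7: Z_7=0, draws=[], offspring=[], Z_8=0


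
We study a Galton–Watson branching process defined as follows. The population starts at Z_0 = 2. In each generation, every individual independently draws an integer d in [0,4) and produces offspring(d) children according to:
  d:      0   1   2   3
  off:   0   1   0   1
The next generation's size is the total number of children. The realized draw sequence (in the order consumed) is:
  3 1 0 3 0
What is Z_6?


0

gen 0: Z_0=2, draws=[3, 1], offspring=[1, 1], Z_1=2
gen 1: Z_1=2, draws=[0, 3], offspring=[0, 1], Z_2=1
gen 2: Z_2=1, draws=[0], offspring=[0], Z_3=0
gen 3: Z_3=0, draws=[], offspring=[], Z_4=0
gen 4: Z_4=0, draws=[], offspring=[], Z_5=0
gen 5: Z_5=0, draws=[], offspring=[], Z_6=0


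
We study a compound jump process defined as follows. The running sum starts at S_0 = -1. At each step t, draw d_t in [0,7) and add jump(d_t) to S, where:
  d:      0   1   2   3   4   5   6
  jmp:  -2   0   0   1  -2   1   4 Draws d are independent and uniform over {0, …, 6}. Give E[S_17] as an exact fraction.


27/7

Outcome values over d=0..6: [-2, 0, 0, 1, -2, 1, 4]
Σy = 2, Σy² = 26, M = 7
μ = 2/7 = 2/7,  σ² = 26/7 − (2/7)² = 178/49
E[S_17] = -1 + 17·(2/7) = 27/7


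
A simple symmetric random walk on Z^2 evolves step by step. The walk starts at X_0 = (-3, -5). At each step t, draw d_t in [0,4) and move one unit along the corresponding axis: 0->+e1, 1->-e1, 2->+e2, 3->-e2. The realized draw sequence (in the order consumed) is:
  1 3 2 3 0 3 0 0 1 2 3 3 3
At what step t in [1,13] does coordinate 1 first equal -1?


8

t=0: X=(-3, -5), d=1 → -e1, X_1=(-4, -5)
t=1: X=(-4, -5), d=3 → -e2, X_2=(-4, -6)
t=2: X=(-4, -6), d=2 → +e2, X_3=(-4, -5)
t=3: X=(-4, -5), d=3 → -e2, X_4=(-4, -6)
t=4: X=(-4, -6), d=0 → +e1, X_5=(-3, -6)
t=5: X=(-3, -6), d=3 → -e2, X_6=(-3, -7)
t=6: X=(-3, -7), d=0 → +e1, X_7=(-2, -7)
t=7: X=(-2, -7), d=0 → +e1, X_8=(-1, -7)
t=8: X=(-1, -7), d=1 → -e1, X_9=(-2, -7)
t=9: X=(-2, -7), d=2 → +e2, X_10=(-2, -6)
t=10: X=(-2, -6), d=3 → -e2, X_11=(-2, -7)
t=11: X=(-2, -7), d=3 → -e2, X_12=(-2, -8)
t=12: X=(-2, -8), d=3 → -e2, X_13=(-2, -9)


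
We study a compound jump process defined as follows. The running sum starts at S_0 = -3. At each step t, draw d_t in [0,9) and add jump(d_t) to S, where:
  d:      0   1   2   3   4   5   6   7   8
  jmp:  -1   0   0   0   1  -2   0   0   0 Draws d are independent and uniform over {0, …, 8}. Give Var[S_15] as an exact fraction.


250/27

Outcome values over d=0..8: [-1, 0, 0, 0, 1, -2, 0, 0, 0]
Σy = -2, Σy² = 6, M = 9
μ = -2/9 = -2/9,  σ² = 6/9 − (-2/9)² = 50/81
Independent increments: Var[S_15] = 15·σ² = 15·(50/81) = 250/27


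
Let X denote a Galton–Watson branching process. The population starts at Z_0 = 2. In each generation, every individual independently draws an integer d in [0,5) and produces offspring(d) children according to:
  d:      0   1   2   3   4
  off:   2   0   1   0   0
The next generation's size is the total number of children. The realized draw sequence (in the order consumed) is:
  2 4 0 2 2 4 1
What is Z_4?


0

gen 0: Z_0=2, draws=[2, 4], offspring=[1, 0], Z_1=1
gen 1: Z_1=1, draws=[0], offspring=[2], Z_2=2
gen 2: Z_2=2, draws=[2, 2], offspring=[1, 1], Z_3=2
gen 3: Z_3=2, draws=[4, 1], offspring=[0, 0], Z_4=0
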